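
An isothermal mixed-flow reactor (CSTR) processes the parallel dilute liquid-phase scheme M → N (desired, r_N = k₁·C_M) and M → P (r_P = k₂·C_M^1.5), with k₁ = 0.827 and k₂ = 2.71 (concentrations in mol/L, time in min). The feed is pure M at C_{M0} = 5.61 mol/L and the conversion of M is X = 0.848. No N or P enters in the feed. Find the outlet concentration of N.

1.18 mol/L

Exit C_M = C_{M0}(1−X) = 5.61×0.152 = 0.8527 mol/L.
In a CSTR the entire volume is at exit conditions, so r_N = 0.827×0.8527 = 0.7052 and r_P = 2.71×0.8527^1.5 = 2.134.
Fraction of consumed M going to N: r_N/(r_N+r_P) = 0.2484.
C_N = 0.2484·C_{M0}·X = 0.2484×5.61×0.848 = 1.18 mol/L.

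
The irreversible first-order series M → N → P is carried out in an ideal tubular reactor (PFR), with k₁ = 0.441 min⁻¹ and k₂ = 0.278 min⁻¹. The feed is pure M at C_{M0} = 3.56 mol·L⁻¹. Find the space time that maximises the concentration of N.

Setting dC_N/dτ = 0 gives τ_opt = ln(k₂/k₁)/(k₂−k₁).
= ln(0.278/0.441)/(0.278−0.441) = ln(0.6304)/-0.1630 = -0.4614/-0.1630 = 2.83 min.

2.83 min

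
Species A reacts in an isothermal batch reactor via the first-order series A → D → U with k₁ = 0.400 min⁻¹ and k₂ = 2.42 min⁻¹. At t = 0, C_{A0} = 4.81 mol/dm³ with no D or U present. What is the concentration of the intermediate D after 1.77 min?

Solving the coupled first-order balances gives C_D(t) = [k₁/(k₂−k₁)]·C_{A0}·(e^(−k₁t) − e^(−k₂t)).
e^(−k₁t) = e^(−0.400×1.77) = e^(−0.7080) = 0.4926; e^(−k₂t) = e^(−4.283) = 0.01380.
C_D = 0.400×4.81/(2.42−0.400) × (0.4926−0.01380) = 0.9525×0.4788 = 0.4561 mol/dm³.

0.456 mol/dm³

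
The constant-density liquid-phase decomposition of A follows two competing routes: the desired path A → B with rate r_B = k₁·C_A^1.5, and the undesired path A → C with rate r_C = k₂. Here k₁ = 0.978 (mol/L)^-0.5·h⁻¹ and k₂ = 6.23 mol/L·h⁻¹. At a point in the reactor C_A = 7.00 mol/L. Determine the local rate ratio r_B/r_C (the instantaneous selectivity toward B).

2.91

S_{B/C} = r_B/r_C = (k₁·C_A^1.5)/(k₂) = (k₁/k₂)·C_A^1.5.
= (0.978×7.000^1.5) / (6.23) = 18.11/6.230 = 2.91.
Since the desired path is higher order in A, keeping C_A high (PFR or concentrated feed) favours B.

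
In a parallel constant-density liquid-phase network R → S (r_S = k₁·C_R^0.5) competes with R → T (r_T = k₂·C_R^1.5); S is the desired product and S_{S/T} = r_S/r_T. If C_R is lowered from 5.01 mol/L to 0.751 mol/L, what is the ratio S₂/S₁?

S_{S/T} = (k₁/k₂)·C_R⁻¹, so S₂/S₁ = (C_{R,2}/C_{R,1})⁻¹.
= 5.01/0.751 = 6.67.
Selectivity toward S rises as C_R falls — low-concentration operation is favoured.

6.67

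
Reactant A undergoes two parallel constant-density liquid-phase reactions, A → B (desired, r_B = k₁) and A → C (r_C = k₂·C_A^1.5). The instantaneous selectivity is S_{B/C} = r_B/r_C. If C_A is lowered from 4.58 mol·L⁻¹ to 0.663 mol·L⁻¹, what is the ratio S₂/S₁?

18.2

S_{B/C} = (k₁/k₂)·C_A^-1.5, so S₂/S₁ = (C_{A,2}/C_{A,1})^-1.5.
= (0.663/4.58)^(-1.5) = (0.1448)^(-1.5) = 18.2.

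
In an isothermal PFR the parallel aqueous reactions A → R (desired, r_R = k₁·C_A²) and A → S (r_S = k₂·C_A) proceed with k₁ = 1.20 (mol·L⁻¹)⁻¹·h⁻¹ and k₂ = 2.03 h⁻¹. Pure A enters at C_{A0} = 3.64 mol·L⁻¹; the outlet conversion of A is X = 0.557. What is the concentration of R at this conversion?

C_A = C_{A0}(1−X) = 1.613 mol·L⁻¹.
Along a PFR/batch, dC_S/dC_A = −r_S/(r_R+r_S) = −k₂/(k₂+k₁·C_A).
Integrating from C_{A0} to C_A: C_S = (2.03/1.20)·ln[(2.03+1.20·3.64)/(2.03+1.20·1.61)] = 1.692·ln(6.398/3.965) = 0.8094 mol·L⁻¹.
Then C_R = (C_{A0}−C_A) − C_S = 2.027 − 0.8094 = 1.218 mol·L⁻¹.

1.22 mol·L⁻¹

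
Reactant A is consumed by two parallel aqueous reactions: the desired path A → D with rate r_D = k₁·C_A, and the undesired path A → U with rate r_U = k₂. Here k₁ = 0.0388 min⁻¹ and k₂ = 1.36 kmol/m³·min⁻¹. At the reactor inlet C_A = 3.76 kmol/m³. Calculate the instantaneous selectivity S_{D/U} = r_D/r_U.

0.107

S_{D/U} = r_D/r_U = (k₁·C_A)/(k₂) = (k₁/k₂)·C_A.
= (0.0388×3.760) / (1.36) = 0.1459/1.360 = 0.107.
Since the desired path is higher order in A, keeping C_A high (PFR or concentrated feed) favours D.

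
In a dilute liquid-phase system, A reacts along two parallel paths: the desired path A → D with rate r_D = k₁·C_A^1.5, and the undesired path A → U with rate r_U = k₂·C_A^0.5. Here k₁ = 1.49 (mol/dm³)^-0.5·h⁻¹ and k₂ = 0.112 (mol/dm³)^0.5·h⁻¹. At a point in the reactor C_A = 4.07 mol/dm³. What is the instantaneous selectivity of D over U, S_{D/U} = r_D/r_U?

S_{D/U} = r_D/r_U = (k₁·C_A^1.5)/(k₂·C_A^0.5) = (k₁/k₂)·C_A.
= (1.49×4.070^1.5) / (0.112×4.070^0.5) = 12.23/0.2260 = 54.1.
Since the desired path is higher order in A, keeping C_A high (PFR or concentrated feed) favours D.

54.1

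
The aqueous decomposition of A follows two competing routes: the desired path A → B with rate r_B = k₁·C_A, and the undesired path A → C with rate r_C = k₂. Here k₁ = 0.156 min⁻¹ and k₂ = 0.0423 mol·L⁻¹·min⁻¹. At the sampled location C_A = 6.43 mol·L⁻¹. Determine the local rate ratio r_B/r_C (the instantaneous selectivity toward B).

S_{B/C} = r_B/r_C = (k₁·C_A)/(k₂) = (k₁/k₂)·C_A.
= (0.156×6.430) / (0.0423) = 1.003/0.04230 = 23.7.

23.7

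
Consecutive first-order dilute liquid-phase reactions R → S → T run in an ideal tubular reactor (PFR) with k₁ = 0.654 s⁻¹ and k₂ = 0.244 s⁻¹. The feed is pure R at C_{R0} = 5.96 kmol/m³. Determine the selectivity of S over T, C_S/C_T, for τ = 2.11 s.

2.81

For first-order series with pure R initially, C_S(τ) = k₁C_{R0}/(k₂−k₁)·(e^(−k₁τ) − e^(−k₂τ)).
e^(−k₁τ) = e^(−0.654×2.11) = e^(−1.380) = 0.2516; e^(−k₂τ) = e^(−0.5148) = 0.5976.
C_S = 0.654×5.96/(0.244−0.654) × (0.2516−0.5976) = (-9.507)×(-0.3460) = 3.289 kmol/m³.
C_R = C_{R0}e^(−k₁τ) = 1.499 kmol/m³, so C_T = C_{R0}−C_R−C_S = 1.171 kmol/m³; C_S/C_T = 2.81.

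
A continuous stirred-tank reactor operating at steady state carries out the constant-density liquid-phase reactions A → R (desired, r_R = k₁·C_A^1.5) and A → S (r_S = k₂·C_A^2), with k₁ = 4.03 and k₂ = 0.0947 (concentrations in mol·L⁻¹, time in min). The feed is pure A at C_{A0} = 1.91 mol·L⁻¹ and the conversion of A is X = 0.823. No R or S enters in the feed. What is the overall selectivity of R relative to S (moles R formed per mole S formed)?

73.2

Exit C_A = C_{A0}(1−X) = 1.91×0.177 = 0.3381 mol·L⁻¹.
In a CSTR the entire volume is at exit conditions, so r_R = 4.03×0.3381^1.5 = 0.7922 and r_S = 0.0947×0.3381^2 = 0.01082.
Overall selectivity = C_R/C_S = r_Rτ/(r_Sτ) = r_R/r_S = 73.2.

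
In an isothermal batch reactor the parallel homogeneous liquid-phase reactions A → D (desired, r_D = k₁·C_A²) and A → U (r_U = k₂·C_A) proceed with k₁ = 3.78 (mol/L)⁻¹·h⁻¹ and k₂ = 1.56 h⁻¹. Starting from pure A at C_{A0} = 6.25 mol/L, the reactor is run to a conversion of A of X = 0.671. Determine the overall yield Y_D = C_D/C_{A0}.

C_A = C_{A0}(1−X) = 2.056 mol/L.
Along a PFR/batch, dC_U/dC_A = −r_U/(r_D+r_U) = −k₂/(k₂+k₁·C_A).
Integrating from C_{A0} to C_A: C_U = (1.56/3.78)·ln[(1.56+3.78·6.25)/(1.56+3.78·2.06)] = 0.4127·ln(25.18/9.333) = 0.4097 mol/L.
Then C_D = (C_{A0}−C_A) − C_U = 4.194 − 0.4097 = 3.784 mol/L.
Y_D = C_D/C_{A0} = 3.784/6.25 = 0.605.

0.605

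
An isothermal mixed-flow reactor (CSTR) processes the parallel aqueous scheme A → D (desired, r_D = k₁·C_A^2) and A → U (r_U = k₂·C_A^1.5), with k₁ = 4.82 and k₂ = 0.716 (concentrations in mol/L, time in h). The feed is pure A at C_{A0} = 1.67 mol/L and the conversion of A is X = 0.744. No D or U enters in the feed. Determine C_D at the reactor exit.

1.01 mol/L

Exit C_A = C_{A0}(1−X) = 1.67×0.256 = 0.4275 mol/L.
Rates in a CSTR are evaluated at the outlet concentration: r_D = 4.82×0.4275^2 = 0.8810, r_U = 0.716×0.4275^1.5 = 0.2001.
Fraction of consumed A going to D: r_D/(r_D+r_U) = 0.8149.
C_D = 0.8149·C_{A0}·X = 0.8149×1.67×0.744 = 1.01 mol/L.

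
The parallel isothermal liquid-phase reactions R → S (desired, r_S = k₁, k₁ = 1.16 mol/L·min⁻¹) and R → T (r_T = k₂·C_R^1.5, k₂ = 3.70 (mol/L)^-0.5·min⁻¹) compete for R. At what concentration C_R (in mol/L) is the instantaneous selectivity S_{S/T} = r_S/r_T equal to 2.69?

0.239 mol/L

S_{S/T} = (k₁/k₂)·C_R^-1.5 ⇒ C_R = (S·k₂/k₁)^(1/(-1.5)).
= (2.69×3.70/1.16)^(-0.6667) = (8.580)^(-0.6667) = 0.239 mol/L.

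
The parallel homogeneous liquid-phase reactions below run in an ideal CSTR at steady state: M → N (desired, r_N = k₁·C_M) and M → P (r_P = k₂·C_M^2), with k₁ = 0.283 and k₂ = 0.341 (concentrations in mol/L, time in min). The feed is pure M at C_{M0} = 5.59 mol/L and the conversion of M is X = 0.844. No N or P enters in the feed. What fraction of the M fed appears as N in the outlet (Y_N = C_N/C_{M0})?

0.412

Exit C_M = C_{M0}(1−X) = 5.59×0.156 = 0.8720 mol/L.
In a CSTR the entire volume is at exit conditions, so r_N = 0.283×0.8720 = 0.2468 and r_P = 0.341×0.8720^2 = 0.2593.
Fraction of consumed M going to N: r_N/(r_N+r_P) = 0.4876.
C_N = 0.4876·C_{M0}·X = 0.4876×5.59×0.844 = 2.30 mol/L; Y_N = C_N/C_{M0} = 0.412.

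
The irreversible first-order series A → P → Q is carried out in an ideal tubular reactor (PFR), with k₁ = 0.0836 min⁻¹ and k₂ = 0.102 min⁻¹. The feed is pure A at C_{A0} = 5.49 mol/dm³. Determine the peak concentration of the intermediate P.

1.82 mol/dm³

At the optimum, C_{P,max}/C_{A0} = (k₁/k₂)^[k₂/(k₂−k₁)].
= (0.0836/0.102)^(0.102/(0.102−0.0836)) = (0.8196)^(5.543) = 0.3320.
C_{P,max} = 0.3320×5.49 = 1.82 mol/dm³.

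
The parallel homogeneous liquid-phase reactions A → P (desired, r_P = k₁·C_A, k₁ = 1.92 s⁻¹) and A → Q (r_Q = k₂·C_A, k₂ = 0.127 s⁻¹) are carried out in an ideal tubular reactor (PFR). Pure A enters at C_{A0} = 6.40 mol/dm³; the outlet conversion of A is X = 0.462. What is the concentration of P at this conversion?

C_A = C_{A0}(1−X) = 3.443 mol/dm³.
Both paths are first order in A, so the instantaneous fraction to P is constant: dC_P/d(−C_A) = k₁/(k₁+k₂) = 0.9380.
C_P = 0.9380·(C_{A0}−C_A) = 0.9380×2.957 = 2.77 mol/dm³.

2.77 mol/dm³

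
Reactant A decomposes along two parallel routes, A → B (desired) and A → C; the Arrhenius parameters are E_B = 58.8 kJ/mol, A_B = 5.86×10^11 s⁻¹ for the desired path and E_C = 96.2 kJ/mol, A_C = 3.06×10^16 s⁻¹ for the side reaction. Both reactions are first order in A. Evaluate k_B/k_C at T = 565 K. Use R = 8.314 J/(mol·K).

0.0549

k_B/k_C = (A_B/A_C)·exp[−(E_B−E_C)/(RT)] = (A_B/A_C)·exp[(E_C−E_B)/(RT)].
(E_C−E_B)/(RT) = (96.2−58.8)×10³/(8.314×565) = 37400/4697 = 7.962.
k_B/k_C = (5.86×10^11/3.06×10^16)·exp(7.962) = 1.915×10^-5 × 2869 = 0.0549.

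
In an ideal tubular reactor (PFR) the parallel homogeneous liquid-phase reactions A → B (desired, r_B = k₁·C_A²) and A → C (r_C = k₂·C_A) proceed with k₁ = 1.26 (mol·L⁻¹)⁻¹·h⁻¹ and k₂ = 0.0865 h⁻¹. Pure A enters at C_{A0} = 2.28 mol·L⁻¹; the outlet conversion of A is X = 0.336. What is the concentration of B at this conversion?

C_A = C_{A0}(1−X) = 1.514 mol·L⁻¹.
Along a PFR/batch, dC_C/dC_A = −r_C/(r_B+r_C) = −k₂/(k₂+k₁·C_A).
Integrating from C_{A0} to C_A: C_C = (0.0865/1.26)·ln[(0.0865+1.26·2.28)/(0.0865+1.26·1.51)] = 0.06865·ln(2.959/1.994) = 0.02710 mol·L⁻¹.
Then C_B = (C_{A0}−C_A) − C_C = 0.7661 − 0.02710 = 0.7390 mol·L⁻¹.

0.739 mol·L⁻¹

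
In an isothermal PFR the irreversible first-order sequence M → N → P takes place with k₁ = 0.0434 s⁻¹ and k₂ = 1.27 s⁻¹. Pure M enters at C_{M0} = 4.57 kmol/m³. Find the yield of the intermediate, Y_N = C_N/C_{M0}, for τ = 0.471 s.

Solving the coupled first-order balances gives C_N(τ) = [k₁/(k₂−k₁)]·C_{M0}·(e^(−k₁τ) − e^(−k₂τ)).
e^(−k₁τ) = e^(−0.0434×0.471) = e^(−0.02044) = 0.9798; e^(−k₂τ) = e^(−0.5982) = 0.5498.
C_N = 0.0434×4.57/(1.27−0.0434) × (0.9798−0.5498) = 0.1617×0.4299 = 0.06952 kmol/m³.
Y_N = C_N/C_{M0} = 0.06952/4.57 = 0.0152.

0.0152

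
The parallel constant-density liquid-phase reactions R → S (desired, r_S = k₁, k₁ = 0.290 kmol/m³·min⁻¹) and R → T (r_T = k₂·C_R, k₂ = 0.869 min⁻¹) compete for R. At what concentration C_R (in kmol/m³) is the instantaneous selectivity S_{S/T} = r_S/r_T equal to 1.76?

0.190 kmol/m³

S_{S/T} = (k₁/k₂)·C_R⁻¹ ⇒ C_R = (S·k₂/k₁)^(-1).
= (1.76×0.869/0.290)^(-1) = (5.274)^(-1) = 0.190 kmol/m³.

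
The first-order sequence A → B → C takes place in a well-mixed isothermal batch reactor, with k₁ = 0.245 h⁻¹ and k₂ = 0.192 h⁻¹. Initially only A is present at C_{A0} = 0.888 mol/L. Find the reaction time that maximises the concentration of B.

4.60 h

For first-order series the maximum of C_B occurs at t_opt = ln(k₂/k₁)/(k₂−k₁).
= ln(0.192/0.245)/(0.192−0.245) = ln(0.7837)/-0.05300 = -0.2438/-0.05300 = 4.60 h.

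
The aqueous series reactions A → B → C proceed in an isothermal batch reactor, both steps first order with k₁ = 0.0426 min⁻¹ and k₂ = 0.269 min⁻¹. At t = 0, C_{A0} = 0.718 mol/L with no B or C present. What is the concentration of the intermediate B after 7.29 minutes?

For first-order series with pure A initially, C_B(t) = k₁C_{A0}/(k₂−k₁)·(e^(−k₁t) − e^(−k₂t)).
e^(−k₁t) = e^(−0.0426×7.29) = e^(−0.3106) = 0.7330; e^(−k₂t) = e^(−1.961) = 0.1407.
C_B = 0.0426×0.718/(0.269−0.0426) × (0.7330−0.1407) = 0.1351×0.5923 = 0.08002 mol/L.

0.0800 mol/L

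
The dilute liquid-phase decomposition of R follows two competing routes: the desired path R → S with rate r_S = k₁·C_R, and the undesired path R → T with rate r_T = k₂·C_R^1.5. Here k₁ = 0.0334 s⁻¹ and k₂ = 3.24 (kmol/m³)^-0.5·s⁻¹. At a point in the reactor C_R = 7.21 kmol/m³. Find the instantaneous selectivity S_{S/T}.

S_{S/T} = r_S/r_T = (k₁·C_R)/(k₂·C_R^1.5) = (k₁/k₂)·C_R^-0.5.
= (0.0334×7.210) / (3.24×7.210^1.5) = 0.2408/62.73 = 0.00384.
The undesired path is higher order in R, so low C_R (CSTR or dilute feed) favours S.

0.00384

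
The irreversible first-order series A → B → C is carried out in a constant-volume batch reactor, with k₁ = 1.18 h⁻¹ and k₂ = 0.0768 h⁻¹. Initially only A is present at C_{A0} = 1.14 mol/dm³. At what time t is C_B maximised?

2.48 h

Setting dC_B/dt = 0 gives t_opt = ln(k₂/k₁)/(k₂−k₁).
= ln(0.0768/1.18)/(0.0768−1.18) = ln(0.06508)/-1.103 = -2.732/-1.103 = 2.48 h.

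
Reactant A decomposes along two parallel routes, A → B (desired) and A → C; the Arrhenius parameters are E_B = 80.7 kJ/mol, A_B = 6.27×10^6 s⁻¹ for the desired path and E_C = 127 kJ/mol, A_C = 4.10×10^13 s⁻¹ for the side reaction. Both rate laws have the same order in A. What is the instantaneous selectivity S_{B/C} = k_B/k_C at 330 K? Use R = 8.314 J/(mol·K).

3.26

Since both paths have the same order in A, the concentration cancels and S_{B/C} = k_B/k_C = (A_B/A_C)·exp[(E_C−E_B)/(RT)].
(E_C−E_B)/(RT) = (127−80.7)×10³/(8.314×330) = 46300/2744 = 16.88.
k_B/k_C = (6.27×10^6/4.10×10^13)·exp(16.88) = 1.529×10^-7 × 2.133×10^7 = 3.26.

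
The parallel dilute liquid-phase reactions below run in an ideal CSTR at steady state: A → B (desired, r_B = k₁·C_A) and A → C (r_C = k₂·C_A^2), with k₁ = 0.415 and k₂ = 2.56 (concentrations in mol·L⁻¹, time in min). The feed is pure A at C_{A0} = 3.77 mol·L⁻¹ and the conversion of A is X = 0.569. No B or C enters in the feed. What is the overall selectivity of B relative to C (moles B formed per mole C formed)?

0.0998

Exit C_A = C_{A0}(1−X) = 3.77×0.431 = 1.625 mol·L⁻¹.
A CSTR operates uniformly at the exit composition, giving r_B = 0.6743 and r_C = 6.759 (each k·C_A^n at C_A = 1.625).
Overall selectivity = C_B/C_C = r_Bτ/(r_Cτ) = r_B/r_C = 0.0998.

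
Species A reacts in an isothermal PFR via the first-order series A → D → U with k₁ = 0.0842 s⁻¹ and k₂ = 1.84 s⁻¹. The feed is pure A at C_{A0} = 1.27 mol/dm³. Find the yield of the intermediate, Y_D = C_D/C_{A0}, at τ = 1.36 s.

The intermediate concentration in a first-order A→B→C sequence is C_D = k₁C_{A0}(e^(−k₁τ) − e^(−k₂τ))/(k₂−k₁).
e^(−k₁τ) = e^(−0.0842×1.36) = e^(−0.1145) = 0.8918; e^(−k₂τ) = e^(−2.502) = 0.08189.
C_D = 0.0842×1.27/(1.84−0.0842) × (0.8918−0.08189) = 0.06090×0.8099 = 0.04933 mol/dm³.
Y_D = C_D/C_{A0} = 0.04933/1.27 = 0.0388.

0.0388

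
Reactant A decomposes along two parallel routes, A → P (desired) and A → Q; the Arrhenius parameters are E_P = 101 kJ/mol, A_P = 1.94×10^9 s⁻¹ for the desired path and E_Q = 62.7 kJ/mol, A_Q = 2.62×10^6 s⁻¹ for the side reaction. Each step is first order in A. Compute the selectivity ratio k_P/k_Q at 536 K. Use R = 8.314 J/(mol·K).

0.137

Since both paths have the same order in A, the concentration cancels and S_{P/Q} = k_P/k_Q = (A_P/A_Q)·exp[(E_Q−E_P)/(RT)].
(E_Q−E_P)/(RT) = (62.7−101)×10³/(8.314×536) = -38300/4456 = -8.595.
k_P/k_Q = (1.94×10^9/2.62×10^6)·exp(-8.595) = 740.5 × 1.851×10^-4 = 0.137.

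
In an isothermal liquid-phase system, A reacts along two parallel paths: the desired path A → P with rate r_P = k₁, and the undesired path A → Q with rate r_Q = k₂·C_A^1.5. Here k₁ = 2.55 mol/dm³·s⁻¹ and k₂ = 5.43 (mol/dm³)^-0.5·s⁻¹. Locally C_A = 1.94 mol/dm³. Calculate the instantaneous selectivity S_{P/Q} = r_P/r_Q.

S_{P/Q} = r_P/r_Q = (k₁)/(k₂·C_A^1.5) = (k₁/k₂)·C_A^-1.5.
= (2.55) / (5.43×1.940^1.5) = 2.550/14.67 = 0.174.
The undesired path is higher order in A, so low C_A (CSTR or dilute feed) favours P.

0.174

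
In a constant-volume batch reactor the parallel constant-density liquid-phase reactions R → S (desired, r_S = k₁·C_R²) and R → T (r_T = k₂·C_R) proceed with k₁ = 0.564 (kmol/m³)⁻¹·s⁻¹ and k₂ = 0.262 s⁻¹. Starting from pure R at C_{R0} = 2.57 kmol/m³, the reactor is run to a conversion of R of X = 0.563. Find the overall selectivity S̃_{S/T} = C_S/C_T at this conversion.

C_R = C_{R0}(1−X) = 1.123 kmol/m³.
Along a PFR/batch, dC_T/dC_R = −r_T/(r_S+r_T) = −k₂/(k₂+k₁·C_R).
Integrating from C_{R0} to C_R: C_T = (0.262/0.564)·ln[(0.262+0.564·2.57)/(0.262+0.564·1.12)] = 0.4645·ln(1.711/0.8954) = 0.3009 kmol/m³.
Then C_S = (C_{R0}−C_R) − C_T = 1.447 − 0.3009 = 1.146 kmol/m³.
S̃_{S/T} = C_S/C_T = 1.146/0.3009 = 3.81.

3.81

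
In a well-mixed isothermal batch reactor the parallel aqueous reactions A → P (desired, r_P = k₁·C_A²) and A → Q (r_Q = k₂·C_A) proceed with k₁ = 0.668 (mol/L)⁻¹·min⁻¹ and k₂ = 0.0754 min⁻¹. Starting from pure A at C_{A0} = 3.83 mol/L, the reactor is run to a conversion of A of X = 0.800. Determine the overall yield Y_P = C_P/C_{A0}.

C_A = C_{A0}(1−X) = 0.7660 mol/L.
Along a PFR/batch, dC_Q/dC_A = −r_Q/(r_P+r_Q) = −k₂/(k₂+k₁·C_A).
Integrating from C_{A0} to C_A: C_Q = (0.0754/0.668)·ln[(0.0754+0.668·3.83)/(0.0754+0.668·0.766)] = 0.1129·ln(2.634/0.5871) = 0.1694 mol/L.
Then C_P = (C_{A0}−C_A) − C_Q = 3.064 − 0.1694 = 2.895 mol/L.
Y_P = C_P/C_{A0} = 2.895/3.83 = 0.756.

0.756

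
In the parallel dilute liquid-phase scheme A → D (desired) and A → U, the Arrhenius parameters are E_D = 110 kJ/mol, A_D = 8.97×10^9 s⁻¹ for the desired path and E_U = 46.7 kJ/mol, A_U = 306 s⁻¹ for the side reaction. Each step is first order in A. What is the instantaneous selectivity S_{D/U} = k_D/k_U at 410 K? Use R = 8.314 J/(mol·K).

0.252

With equal orders, S_{D/U} = k_D/k_U = (A_D/A_U)·exp[(E_U−E_D)/(RT)].
(E_U−E_D)/(RT) = (46.7−110)×10³/(8.314×410) = -63300/3409 = -18.57.
k_D/k_U = (8.97×10^9/306)·exp(-18.57) = 2.931×10^7 × 8.614×10^-9 = 0.252.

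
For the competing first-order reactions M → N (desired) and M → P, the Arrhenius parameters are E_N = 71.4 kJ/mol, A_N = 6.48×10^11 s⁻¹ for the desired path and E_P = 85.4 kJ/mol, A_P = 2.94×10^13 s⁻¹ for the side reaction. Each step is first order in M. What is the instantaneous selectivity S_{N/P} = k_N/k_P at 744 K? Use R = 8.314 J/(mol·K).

With equal orders, S_{N/P} = k_N/k_P = (A_N/A_P)·exp[(E_P−E_N)/(RT)].
(E_P−E_N)/(RT) = (85.4−71.4)×10³/(8.314×744) = 14000/6186 = 2.263.
k_N/k_P = (6.48×10^11/2.94×10^13)·exp(2.263) = 0.02204 × 9.615 = 0.212.

0.212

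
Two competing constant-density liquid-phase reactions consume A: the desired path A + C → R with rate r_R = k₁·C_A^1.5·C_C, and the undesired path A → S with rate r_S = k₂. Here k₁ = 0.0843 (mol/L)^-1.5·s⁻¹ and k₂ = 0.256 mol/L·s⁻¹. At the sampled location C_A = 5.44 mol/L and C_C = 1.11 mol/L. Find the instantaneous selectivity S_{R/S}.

S_{R/S} = r_R/r_S = (k₁·C_A^1.5·C_C)/(k₂) = (k₁/k₂)·C_A^1.5·C_C.
= (0.0843×5.440^1.5×1.110) / (0.256) = 1.187/0.2560 = 4.64.

4.64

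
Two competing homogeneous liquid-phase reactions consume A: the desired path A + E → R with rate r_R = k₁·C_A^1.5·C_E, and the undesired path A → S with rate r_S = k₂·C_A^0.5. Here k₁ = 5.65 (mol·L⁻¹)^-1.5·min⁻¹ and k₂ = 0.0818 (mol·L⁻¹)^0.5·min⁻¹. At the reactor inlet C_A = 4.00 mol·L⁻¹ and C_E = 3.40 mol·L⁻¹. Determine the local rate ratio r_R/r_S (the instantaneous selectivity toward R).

S_{R/S} = r_R/r_S = (k₁·C_A^1.5·C_E)/(k₂·C_A^0.5) = (k₁/k₂)·C_A·C_E.
= (5.65×4.000^1.5×3.400) / (0.0818×4.000^0.5) = 153.7/0.1636 = 939.

939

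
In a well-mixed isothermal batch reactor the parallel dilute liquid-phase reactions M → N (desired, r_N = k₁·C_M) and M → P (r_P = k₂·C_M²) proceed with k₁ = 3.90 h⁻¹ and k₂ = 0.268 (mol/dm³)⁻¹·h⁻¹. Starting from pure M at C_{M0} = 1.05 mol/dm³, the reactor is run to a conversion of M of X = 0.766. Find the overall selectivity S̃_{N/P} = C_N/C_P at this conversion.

C_M = C_{M0}(1−X) = 0.2457 mol/dm³.
Along a PFR/batch, dC_N/dC_M = −r_N/(r_N+r_P) = −k₁/(k₁+k₂·C_M).
Integrating from C_{M0} to C_M: C_N = (3.90/0.268)·ln[(3.90+0.268·1.05)/(3.90+0.268·0.246)] = 14.55·ln(4.181/3.966) = 0.7702 mol/dm³.
C_P = (C_{M0}−C_M)−C_N = 0.03410 mol/dm³; S̃_{N/P} = 0.7702/0.03410 = 22.6.

22.6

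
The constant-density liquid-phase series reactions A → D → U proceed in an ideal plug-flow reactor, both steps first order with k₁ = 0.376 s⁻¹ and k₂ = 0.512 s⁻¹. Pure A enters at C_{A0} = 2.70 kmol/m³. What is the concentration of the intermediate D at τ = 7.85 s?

0.256 kmol/m³

For first-order series with pure A initially, C_D(τ) = k₁C_{A0}/(k₂−k₁)·(e^(−k₁τ) − e^(−k₂τ)).
e^(−k₁τ) = e^(−0.376×7.85) = e^(−2.952) = 0.05226; e^(−k₂τ) = e^(−4.019) = 0.01797.
C_D = 0.376×2.70/(0.512−0.376) × (0.05226−0.01797) = 7.465×0.03429 = 0.2560 kmol/m³.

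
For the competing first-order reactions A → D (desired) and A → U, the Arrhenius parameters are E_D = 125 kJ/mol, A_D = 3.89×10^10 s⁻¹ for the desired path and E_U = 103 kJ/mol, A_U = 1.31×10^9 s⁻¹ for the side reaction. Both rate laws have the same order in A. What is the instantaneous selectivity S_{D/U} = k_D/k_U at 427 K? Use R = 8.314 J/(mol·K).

0.0604

With equal orders, S_{D/U} = k_D/k_U = (A_D/A_U)·exp[(E_U−E_D)/(RT)].
(E_U−E_D)/(RT) = (103−125)×10³/(8.314×427) = -22000/3550 = -6.197.
k_D/k_U = (3.89×10^10/1.31×10^9)·exp(-6.197) = 29.69 × 0.002035 = 0.0604.
Since E_D > E_U, raising the temperature improves selectivity toward D.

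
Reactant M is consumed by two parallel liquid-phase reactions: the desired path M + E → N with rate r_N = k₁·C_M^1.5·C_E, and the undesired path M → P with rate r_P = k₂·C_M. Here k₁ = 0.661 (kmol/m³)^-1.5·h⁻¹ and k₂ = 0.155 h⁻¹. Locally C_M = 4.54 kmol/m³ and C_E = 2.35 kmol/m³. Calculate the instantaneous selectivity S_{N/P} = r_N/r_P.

S_{N/P} = r_N/r_P = (k₁·C_M^1.5·C_E)/(k₂·C_M) = (k₁/k₂)·C_M^0.5·C_E.
= (0.661×4.540^1.5×2.350) / (0.155×4.540) = 15.03/0.7037 = 21.4.
Since the desired path is higher order in M, keeping C_M high (PFR or concentrated feed) favours N.

21.4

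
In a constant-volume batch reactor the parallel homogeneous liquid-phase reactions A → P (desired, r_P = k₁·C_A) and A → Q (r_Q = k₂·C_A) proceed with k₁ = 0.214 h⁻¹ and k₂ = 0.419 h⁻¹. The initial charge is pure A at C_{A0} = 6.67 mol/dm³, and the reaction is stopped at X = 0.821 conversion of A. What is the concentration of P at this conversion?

1.85 mol/dm³

C_A = C_{A0}(1−X) = 1.194 mol/dm³.
Both paths are first order in A, so the instantaneous fraction to P is constant: dC_P/d(−C_A) = k₁/(k₁+k₂) = 0.3381.
C_P = 0.3381·(C_{A0}−C_A) = 0.3381×5.476 = 1.85 mol/dm³.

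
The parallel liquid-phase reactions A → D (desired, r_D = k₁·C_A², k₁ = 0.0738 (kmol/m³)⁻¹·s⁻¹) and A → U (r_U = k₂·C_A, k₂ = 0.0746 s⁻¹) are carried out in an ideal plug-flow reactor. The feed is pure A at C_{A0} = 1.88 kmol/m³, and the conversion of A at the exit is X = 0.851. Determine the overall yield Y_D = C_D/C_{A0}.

C_A = C_{A0}(1−X) = 0.2801 kmol/m³.
Along a PFR/batch, dC_U/dC_A = −r_U/(r_D+r_U) = −k₂/(k₂+k₁·C_A).
Integrating from C_{A0} to C_A: C_U = (0.0746/0.0738)·ln[(0.0746+0.0738·1.88)/(0.0746+0.0738·0.280)] = 1.011·ln(0.2133/0.09527) = 0.8149 kmol/m³.
Then C_D = (C_{A0}−C_A) − C_U = 1.600 − 0.8149 = 0.7850 kmol/m³.
Y_D = C_D/C_{A0} = 0.7850/1.88 = 0.418.

0.418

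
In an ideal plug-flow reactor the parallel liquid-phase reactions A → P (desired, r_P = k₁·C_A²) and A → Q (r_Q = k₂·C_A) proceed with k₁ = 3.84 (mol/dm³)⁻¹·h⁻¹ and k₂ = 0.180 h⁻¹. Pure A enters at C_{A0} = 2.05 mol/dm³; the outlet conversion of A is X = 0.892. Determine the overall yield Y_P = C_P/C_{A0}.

C_A = C_{A0}(1−X) = 0.2214 mol/dm³.
Along a PFR/batch, dC_Q/dC_A = −r_Q/(r_P+r_Q) = −k₂/(k₂+k₁·C_A).
Integrating from C_{A0} to C_A: C_Q = (0.180/3.84)·ln[(0.180+3.84·2.05)/(0.180+3.84·0.221)] = 0.04688·ln(8.052/1.030) = 0.09638 mol/dm³.
Then C_P = (C_{A0}−C_A) − C_Q = 1.829 − 0.09638 = 1.732 mol/dm³.
Y_P = C_P/C_{A0} = 1.732/2.05 = 0.845.

0.845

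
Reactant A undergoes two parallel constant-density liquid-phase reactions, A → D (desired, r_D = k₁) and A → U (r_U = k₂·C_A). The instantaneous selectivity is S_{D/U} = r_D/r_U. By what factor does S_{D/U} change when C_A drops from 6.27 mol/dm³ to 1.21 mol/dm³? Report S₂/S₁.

S_{D/U} = (k₁/k₂)·C_A⁻¹, so S₂/S₁ = (C_{A,2}/C_{A,1})⁻¹.
= 6.27/1.21 = 5.18.
Selectivity toward D rises as C_A falls — low-concentration operation is favoured.

5.18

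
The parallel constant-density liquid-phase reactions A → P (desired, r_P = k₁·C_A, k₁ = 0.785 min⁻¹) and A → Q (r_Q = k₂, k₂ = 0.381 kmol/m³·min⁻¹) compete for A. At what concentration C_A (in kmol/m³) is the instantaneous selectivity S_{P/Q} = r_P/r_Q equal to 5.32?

S_{P/Q} = (k₁/k₂)·C_A ⇒ C_A = S·k₂/k₁.
= 5.32×0.381/0.785 = 2.58 kmol/m³.

2.58 kmol/m³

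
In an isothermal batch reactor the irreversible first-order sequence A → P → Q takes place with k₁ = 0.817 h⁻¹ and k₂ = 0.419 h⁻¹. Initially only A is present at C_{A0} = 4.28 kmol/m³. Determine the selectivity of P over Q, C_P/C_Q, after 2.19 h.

1.34

Solving the coupled first-order balances gives C_P(t) = [k₁/(k₂−k₁)]·C_{A0}·(e^(−k₁t) − e^(−k₂t)).
e^(−k₁t) = e^(−0.817×2.19) = e^(−1.789) = 0.1671; e^(−k₂t) = e^(−0.9176) = 0.3995.
C_P = 0.817×4.28/(0.419−0.817) × (0.1671−0.3995) = (-8.786)×(-0.2324) = 2.042 kmol/m³.
C_A = C_{A0}e^(−k₁t) = 0.7151 kmol/m³, so C_Q = C_{A0}−C_A−C_P = 1.523 kmol/m³; C_P/C_Q = 1.34.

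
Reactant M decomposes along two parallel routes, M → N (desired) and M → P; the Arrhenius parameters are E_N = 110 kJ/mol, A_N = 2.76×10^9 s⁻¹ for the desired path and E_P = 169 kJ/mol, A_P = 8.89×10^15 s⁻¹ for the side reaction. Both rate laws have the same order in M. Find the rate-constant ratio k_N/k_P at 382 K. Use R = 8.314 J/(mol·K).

Since both paths have the same order in M, the concentration cancels and S_{N/P} = k_N/k_P = (A_N/A_P)·exp[(E_P−E_N)/(RT)].
(E_P−E_N)/(RT) = (169−110)×10³/(8.314×382) = 59000/3176 = 18.58.
k_N/k_P = (2.76×10^9/8.89×10^15)·exp(18.58) = 3.105×10^-7 × 1.169×10^8 = 36.3.

36.3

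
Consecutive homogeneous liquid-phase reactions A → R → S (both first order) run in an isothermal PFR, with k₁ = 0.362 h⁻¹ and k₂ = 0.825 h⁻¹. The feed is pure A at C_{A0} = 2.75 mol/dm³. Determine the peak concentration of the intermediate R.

0.634 mol/dm³

At the optimum, C_{R,max}/C_{A0} = (k₁/k₂)^[k₂/(k₂−k₁)].
= (0.362/0.825)^(0.825/(0.825−0.362)) = (0.4388)^(1.782) = 0.2304.
C_{R,max} = 0.2304×2.75 = 0.634 mol/dm³.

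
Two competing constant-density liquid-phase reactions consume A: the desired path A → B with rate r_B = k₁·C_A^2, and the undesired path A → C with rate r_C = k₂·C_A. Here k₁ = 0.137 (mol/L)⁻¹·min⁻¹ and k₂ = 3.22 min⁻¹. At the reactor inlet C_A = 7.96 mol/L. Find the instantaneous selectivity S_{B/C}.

S_{B/C} = r_B/r_C = (k₁·C_A^2)/(k₂·C_A) = (k₁/k₂)·C_A.
= (0.137×7.960^2) / (3.22×7.960) = 8.681/25.63 = 0.339.
Since the desired path is higher order in A, keeping C_A high (PFR or concentrated feed) favours B.

0.339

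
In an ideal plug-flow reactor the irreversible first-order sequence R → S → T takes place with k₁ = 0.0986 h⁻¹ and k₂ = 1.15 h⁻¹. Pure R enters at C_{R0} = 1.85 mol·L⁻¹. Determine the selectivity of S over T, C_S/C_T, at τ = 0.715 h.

The intermediate concentration in a first-order A→B→C sequence is C_S = k₁C_{R0}(e^(−k₁τ) − e^(−k₂τ))/(k₂−k₁).
e^(−k₁τ) = e^(−0.0986×0.715) = e^(−0.07050) = 0.9319; e^(−k₂τ) = e^(−0.8222) = 0.4394.
C_S = 0.0986×1.85/(1.15−0.0986) × (0.9319−0.4394) = 0.1735×0.4925 = 0.08544 mol·L⁻¹.
C_R = C_{R0}e^(−k₁τ) = 1.724 mol·L⁻¹, so C_T = C_{R0}−C_R−C_S = 0.04049 mol·L⁻¹; C_S/C_T = 2.11.

2.11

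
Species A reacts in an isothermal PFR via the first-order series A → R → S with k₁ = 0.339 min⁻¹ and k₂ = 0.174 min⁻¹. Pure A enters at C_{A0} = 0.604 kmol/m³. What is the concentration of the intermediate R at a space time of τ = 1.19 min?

0.180 kmol/m³

The intermediate concentration in a first-order A→B→C sequence is C_R = k₁C_{A0}(e^(−k₁τ) − e^(−k₂τ))/(k₂−k₁).
e^(−k₁τ) = e^(−0.339×1.19) = e^(−0.4034) = 0.6680; e^(−k₂τ) = e^(−0.2071) = 0.8130.
C_R = 0.339×0.604/(0.174−0.339) × (0.6680−0.8130) = (-1.241)×(-0.1449) = 0.1799 kmol/m³.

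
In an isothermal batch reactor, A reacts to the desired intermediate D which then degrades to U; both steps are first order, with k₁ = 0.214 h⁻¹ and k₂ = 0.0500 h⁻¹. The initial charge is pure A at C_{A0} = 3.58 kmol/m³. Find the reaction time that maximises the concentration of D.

8.87 h

The intermediate peaks when r₁ = r₂, i.e. k₁e^(−k₁t) = k₂e^(−k₂t), giving t_opt = ln(k₂/k₁)/(k₂−k₁).
= ln(0.0500/0.214)/(0.0500−0.214) = ln(0.2336)/-0.1640 = -1.454/-0.1640 = 8.87 h.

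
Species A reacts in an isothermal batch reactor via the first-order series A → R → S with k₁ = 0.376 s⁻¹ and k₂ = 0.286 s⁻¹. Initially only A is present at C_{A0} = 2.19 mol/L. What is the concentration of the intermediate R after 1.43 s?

The intermediate concentration in a first-order A→B→C sequence is C_R = k₁C_{A0}(e^(−k₁t) − e^(−k₂t))/(k₂−k₁).
e^(−k₁t) = e^(−0.376×1.43) = e^(−0.5377) = 0.5841; e^(−k₂t) = e^(−0.4090) = 0.6643.
C_R = 0.376×2.19/(0.286−0.376) × (0.5841−0.6643) = (-9.149)×(-0.08023) = 0.7340 mol/L.

0.734 mol/L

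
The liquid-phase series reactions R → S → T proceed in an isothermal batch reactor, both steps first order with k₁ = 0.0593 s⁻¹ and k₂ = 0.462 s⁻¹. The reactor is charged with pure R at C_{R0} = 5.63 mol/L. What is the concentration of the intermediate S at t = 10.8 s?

The intermediate concentration in a first-order A→B→C sequence is C_S = k₁C_{R0}(e^(−k₁t) − e^(−k₂t))/(k₂−k₁).
e^(−k₁t) = e^(−0.0593×10.8) = e^(−0.6404) = 0.5271; e^(−k₂t) = e^(−4.990) = 0.006808.
C_S = 0.0593×5.63/(0.462−0.0593) × (0.5271−0.006808) = 0.8291×0.5203 = 0.4313 mol/L.

0.431 mol/L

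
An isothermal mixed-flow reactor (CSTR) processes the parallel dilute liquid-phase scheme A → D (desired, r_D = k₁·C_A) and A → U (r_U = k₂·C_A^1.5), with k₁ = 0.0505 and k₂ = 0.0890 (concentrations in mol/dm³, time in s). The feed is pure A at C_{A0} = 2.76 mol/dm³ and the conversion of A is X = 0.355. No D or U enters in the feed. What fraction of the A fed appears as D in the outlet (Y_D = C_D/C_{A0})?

0.106

Exit C_A = C_{A0}(1−X) = 2.76×0.645 = 1.780 mol/dm³.
A CSTR operates uniformly at the exit composition, giving r_D = 0.08990 and r_U = 0.2114 (each k·C_A^n at C_A = 1.780).
Fraction of consumed A going to D: r_D/(r_D+r_U) = 0.2984.
C_D = 0.2984·C_{A0}·X = 0.2984×2.76×0.355 = 0.292 mol/dm³; Y_D = C_D/C_{A0} = 0.106.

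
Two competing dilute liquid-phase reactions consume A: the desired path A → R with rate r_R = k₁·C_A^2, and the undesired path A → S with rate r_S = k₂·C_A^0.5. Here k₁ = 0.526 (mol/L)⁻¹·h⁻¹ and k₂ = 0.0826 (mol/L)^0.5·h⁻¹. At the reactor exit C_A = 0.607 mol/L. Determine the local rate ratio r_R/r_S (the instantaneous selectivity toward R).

S_{R/S} = r_R/r_S = (k₁·C_A^2)/(k₂·C_A^0.5) = (k₁/k₂)·C_A^1.5.
= (0.526×0.6070^2) / (0.0826×0.6070^0.5) = 0.1938/0.06435 = 3.01.
Since the desired path is higher order in A, keeping C_A high (PFR or concentrated feed) favours R.

3.01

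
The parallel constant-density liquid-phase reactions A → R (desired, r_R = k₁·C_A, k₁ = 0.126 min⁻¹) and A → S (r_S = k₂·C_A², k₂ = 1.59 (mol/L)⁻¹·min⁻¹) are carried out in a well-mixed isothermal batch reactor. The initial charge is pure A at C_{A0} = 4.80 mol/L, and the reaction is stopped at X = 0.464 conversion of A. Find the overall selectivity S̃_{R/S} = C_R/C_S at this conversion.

0.0222

C_A = C_{A0}(1−X) = 2.573 mol/L.
Along a PFR/batch, dC_R/dC_A = −r_R/(r_R+r_S) = −k₁/(k₁+k₂·C_A).
Integrating from C_{A0} to C_A: C_R = (0.126/1.59)·ln[(0.126+1.59·4.80)/(0.126+1.59·2.57)] = 0.07925·ln(7.758/4.217) = 0.04831 mol/L.
C_S = (C_{A0}−C_A)−C_R = 2.179 mol/L; S̃_{R/S} = 0.04831/2.179 = 0.0222.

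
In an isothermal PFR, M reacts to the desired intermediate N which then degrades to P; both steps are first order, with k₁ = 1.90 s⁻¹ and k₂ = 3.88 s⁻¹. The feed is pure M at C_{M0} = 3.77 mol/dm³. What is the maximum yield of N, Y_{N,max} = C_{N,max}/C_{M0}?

At the optimum, C_{N,max}/C_{M0} = (k₁/k₂)^[k₂/(k₂−k₁)].
= (1.90/3.88)^(3.88/(3.88−1.90)) = (0.4897)^(1.960) = 0.2468.

0.247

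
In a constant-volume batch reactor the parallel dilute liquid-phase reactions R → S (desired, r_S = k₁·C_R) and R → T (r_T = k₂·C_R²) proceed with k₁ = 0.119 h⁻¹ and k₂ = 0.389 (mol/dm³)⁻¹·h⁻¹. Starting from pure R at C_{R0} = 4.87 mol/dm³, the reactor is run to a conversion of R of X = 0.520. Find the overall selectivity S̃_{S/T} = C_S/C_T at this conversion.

C_R = C_{R0}(1−X) = 2.338 mol/dm³.
Along a PFR/batch, dC_S/dC_R = −r_S/(r_S+r_T) = −k₁/(k₁+k₂·C_R).
Integrating from C_{R0} to C_R: C_S = (0.119/0.389)·ln[(0.119+0.389·4.87)/(0.119+0.389·2.34)] = 0.3059·ln(2.013/1.028) = 0.2055 mol/dm³.
C_T = (C_{R0}−C_R)−C_S = 2.327 mol/dm³; S̃_{S/T} = 0.2055/2.327 = 0.0883.

0.0883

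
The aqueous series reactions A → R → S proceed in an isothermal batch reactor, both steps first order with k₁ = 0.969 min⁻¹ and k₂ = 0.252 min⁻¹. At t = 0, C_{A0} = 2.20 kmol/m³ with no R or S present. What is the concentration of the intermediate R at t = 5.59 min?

Solving the coupled first-order balances gives C_R(t) = [k₁/(k₂−k₁)]·C_{A0}·(e^(−k₁t) − e^(−k₂t)).
e^(−k₁t) = e^(−0.969×5.59) = e^(−5.417) = 0.004442; e^(−k₂t) = e^(−1.409) = 0.2445.
C_R = 0.969×2.20/(0.252−0.969) × (0.004442−0.2445) = (-2.973)×(-0.2400) = 0.7136 kmol/m³.

0.714 kmol/m³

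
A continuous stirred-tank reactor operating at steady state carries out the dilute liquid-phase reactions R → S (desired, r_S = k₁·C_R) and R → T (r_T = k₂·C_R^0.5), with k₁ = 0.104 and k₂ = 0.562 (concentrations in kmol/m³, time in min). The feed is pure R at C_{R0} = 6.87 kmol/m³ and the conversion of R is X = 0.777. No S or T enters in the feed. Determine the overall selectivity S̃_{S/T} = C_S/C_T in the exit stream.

Exit C_R = C_{R0}(1−X) = 6.87×0.223 = 1.532 kmol/m³.
Rates in a CSTR are evaluated at the outlet concentration: r_S = 0.104×1.532 = 0.1593, r_T = 0.562×1.532^0.5 = 0.6956.
Overall selectivity = C_S/C_T = r_Sτ/(r_Tτ) = r_S/r_T = 0.229.

0.229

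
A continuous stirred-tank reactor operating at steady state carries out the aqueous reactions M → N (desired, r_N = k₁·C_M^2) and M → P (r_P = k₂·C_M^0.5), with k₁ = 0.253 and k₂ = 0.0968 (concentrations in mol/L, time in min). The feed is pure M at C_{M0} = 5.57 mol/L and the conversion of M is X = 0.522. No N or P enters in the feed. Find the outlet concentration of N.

Exit C_M = C_{M0}(1−X) = 5.57×0.478 = 2.662 mol/L.
Rates in a CSTR are evaluated at the outlet concentration: r_N = 0.253×2.662^2 = 1.793, r_P = 0.0968×2.662^0.5 = 0.1579.
Fraction of consumed M going to N: r_N/(r_N+r_P) = 0.9191.
C_N = 0.9191·C_{M0}·X = 0.9191×5.57×0.522 = 2.67 mol/L.

2.67 mol/L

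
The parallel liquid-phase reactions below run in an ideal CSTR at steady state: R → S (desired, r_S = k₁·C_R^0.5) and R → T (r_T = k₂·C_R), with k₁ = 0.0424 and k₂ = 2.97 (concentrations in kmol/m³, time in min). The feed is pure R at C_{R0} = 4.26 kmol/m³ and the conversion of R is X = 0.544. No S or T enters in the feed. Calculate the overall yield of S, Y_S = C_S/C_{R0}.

0.00552

Exit C_R = C_{R0}(1−X) = 4.26×0.456 = 1.943 kmol/m³.
A CSTR operates uniformly at the exit composition, giving r_S = 0.05910 and r_T = 5.769 (each k·C_R^n at C_R = 1.943).
Fraction of consumed R going to S: r_S/(r_S+r_T) = 0.01014.
C_S = 0.01014·C_{R0}·X = 0.01014×4.26×0.544 = 0.0235 kmol/m³; Y_S = C_S/C_{R0} = 0.00552.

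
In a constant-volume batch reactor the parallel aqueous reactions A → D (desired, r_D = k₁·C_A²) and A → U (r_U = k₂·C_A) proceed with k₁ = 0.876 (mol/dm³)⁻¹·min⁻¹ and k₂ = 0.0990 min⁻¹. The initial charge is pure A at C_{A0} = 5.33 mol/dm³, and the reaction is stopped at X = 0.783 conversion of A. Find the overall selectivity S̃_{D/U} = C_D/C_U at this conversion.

C_A = C_{A0}(1−X) = 1.157 mol/dm³.
Along a PFR/batch, dC_U/dC_A = −r_U/(r_D+r_U) = −k₂/(k₂+k₁·C_A).
Integrating from C_{A0} to C_A: C_U = (0.0990/0.876)·ln[(0.0990+0.876·5.33)/(0.0990+0.876·1.16)] = 0.1130·ln(4.768/1.112) = 0.1645 mol/dm³.
Then C_D = (C_{A0}−C_A) − C_U = 4.173 − 0.1645 = 4.009 mol/dm³.
S̃_{D/U} = C_D/C_U = 4.009/0.1645 = 24.4.

24.4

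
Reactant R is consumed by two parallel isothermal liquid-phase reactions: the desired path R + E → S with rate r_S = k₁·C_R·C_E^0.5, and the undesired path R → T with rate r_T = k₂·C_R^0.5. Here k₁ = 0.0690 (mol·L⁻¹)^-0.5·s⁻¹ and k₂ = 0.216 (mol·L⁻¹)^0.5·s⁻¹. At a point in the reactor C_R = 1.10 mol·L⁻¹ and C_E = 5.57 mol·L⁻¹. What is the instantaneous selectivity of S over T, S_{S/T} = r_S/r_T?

S_{S/T} = r_S/r_T = (k₁·C_R·C_E^0.5)/(k₂·C_R^0.5) = (k₁/k₂)·C_R^0.5·C_E^0.5.
= (0.0690×1.100×5.570^0.5) / (0.216×1.100^0.5) = 0.1791/0.2265 = 0.791.

0.791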